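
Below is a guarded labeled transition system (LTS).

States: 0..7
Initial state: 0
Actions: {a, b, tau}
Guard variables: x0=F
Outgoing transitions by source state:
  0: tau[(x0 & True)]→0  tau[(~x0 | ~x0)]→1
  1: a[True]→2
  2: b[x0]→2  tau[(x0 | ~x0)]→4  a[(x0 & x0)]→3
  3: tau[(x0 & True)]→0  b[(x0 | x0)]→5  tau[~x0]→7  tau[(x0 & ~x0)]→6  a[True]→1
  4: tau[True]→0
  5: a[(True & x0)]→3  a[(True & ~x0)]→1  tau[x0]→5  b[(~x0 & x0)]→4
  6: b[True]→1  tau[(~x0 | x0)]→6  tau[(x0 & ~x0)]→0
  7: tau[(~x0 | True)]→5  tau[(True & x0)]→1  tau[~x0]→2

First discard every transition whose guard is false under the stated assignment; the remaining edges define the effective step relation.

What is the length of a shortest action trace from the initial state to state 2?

Answer: 2

Trace:
Layered search for 2:
  depth 0: {0}
  depth 1: {1}
  depth 2: {2}
depth(2)=2, e.g. tau·a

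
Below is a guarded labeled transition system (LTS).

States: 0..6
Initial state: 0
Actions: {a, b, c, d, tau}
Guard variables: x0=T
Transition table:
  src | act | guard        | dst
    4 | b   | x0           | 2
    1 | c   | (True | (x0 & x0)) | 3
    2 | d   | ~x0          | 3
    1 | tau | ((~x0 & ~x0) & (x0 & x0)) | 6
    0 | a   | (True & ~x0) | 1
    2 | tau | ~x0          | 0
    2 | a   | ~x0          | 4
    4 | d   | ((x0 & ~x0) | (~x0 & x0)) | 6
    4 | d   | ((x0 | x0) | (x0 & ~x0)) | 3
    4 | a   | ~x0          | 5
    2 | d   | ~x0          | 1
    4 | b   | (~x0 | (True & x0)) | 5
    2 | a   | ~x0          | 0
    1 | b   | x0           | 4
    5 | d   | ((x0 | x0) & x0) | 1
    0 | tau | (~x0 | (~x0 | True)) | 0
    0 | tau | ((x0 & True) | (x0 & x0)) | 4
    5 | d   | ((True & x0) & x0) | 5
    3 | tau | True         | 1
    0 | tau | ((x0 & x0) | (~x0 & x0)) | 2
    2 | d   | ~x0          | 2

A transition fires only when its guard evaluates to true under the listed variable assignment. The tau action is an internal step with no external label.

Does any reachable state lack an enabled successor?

Reachable = {0,1,2,3,4,5}
  0: tau→0  tau→2  tau→4  [3 exit(s)]
  1: b→4  c→3  [2 exit(s)]
  2: ∅  [no exit]
  3: tau→1  [1 exit(s)]
  4: b→2  b→5  d→3  [3 exit(s)]
  5: d→1  d→5  [2 exit(s)]
witness 2: tau

Answer: DEADLOCK at state 2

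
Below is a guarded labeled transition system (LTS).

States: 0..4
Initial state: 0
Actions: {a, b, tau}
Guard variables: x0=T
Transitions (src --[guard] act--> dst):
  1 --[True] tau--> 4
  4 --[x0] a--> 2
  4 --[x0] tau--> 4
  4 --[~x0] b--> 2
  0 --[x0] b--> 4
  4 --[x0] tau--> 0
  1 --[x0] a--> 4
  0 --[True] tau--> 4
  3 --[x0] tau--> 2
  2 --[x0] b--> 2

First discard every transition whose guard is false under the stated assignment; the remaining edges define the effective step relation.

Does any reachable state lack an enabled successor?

Answer: DEADLOCK-FREE

Working:
Reachable = {0,2,4}
  0: b→4  tau→4  [2 out]
  2: b→2  [1 out]
  4: a→2  tau→0  tau→4  [3 out]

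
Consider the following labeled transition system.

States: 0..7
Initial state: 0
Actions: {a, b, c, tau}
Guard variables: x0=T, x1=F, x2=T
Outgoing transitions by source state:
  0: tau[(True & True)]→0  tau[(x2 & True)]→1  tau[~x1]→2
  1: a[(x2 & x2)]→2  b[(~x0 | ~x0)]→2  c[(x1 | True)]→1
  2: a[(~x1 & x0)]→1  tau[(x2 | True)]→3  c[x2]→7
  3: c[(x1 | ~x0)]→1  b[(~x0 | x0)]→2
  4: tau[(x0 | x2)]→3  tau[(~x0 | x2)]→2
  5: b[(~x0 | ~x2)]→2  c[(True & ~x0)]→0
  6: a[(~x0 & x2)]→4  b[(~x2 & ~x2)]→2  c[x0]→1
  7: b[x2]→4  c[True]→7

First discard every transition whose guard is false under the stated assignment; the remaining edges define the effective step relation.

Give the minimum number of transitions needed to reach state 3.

Breadth-first toward 3:
  Layer 0: {0}
  Layer 1: {1,2}
  Layer 2: {3,7}
first hit 3 at d=2 via tau·tau

Answer: 2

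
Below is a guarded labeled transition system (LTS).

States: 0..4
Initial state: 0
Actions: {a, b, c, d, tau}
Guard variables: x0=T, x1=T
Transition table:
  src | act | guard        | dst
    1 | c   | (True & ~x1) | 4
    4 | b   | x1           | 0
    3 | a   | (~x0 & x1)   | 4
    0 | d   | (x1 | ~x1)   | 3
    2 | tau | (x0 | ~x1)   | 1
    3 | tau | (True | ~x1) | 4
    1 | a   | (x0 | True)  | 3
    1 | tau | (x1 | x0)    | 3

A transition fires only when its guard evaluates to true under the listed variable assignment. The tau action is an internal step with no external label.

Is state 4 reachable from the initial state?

6 transition(s) survive guard evaluation.
Layer 0: {0}
Layer 1: {3}  total {0,3}
Layer 2: {4}  total {0,3,4}
R = {0,3,4}
trace reaching 4: d·tau

Answer: REACHABLE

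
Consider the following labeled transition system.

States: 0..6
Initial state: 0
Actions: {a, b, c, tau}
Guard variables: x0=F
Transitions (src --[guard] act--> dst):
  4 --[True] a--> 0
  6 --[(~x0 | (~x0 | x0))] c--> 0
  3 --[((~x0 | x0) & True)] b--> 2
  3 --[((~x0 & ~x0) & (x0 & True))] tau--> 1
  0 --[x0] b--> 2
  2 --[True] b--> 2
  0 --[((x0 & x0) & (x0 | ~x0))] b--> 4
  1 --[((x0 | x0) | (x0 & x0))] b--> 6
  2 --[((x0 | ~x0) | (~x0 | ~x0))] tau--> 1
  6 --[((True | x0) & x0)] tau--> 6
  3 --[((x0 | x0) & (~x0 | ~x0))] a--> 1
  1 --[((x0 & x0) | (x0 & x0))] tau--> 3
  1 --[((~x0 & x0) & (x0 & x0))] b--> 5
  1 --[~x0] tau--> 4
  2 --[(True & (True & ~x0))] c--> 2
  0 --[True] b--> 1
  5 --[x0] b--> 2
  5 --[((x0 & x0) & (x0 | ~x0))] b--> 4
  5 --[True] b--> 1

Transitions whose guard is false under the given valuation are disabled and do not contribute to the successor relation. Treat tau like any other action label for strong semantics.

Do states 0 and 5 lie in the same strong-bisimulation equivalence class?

Answer: BISIMILAR

Working:
Bisimulation quotient by refinement:
  P[0] = {{0,1,2,3,4,5,6}}
  P[1] = {{0,3,5},{1},{2},{4},{6}}
  P[2] = {{0,5},{1},{2},{3},{4},{6}}
6 equivalence class(es) (converged in 3)
[0]={0,5}  [5]={0,5}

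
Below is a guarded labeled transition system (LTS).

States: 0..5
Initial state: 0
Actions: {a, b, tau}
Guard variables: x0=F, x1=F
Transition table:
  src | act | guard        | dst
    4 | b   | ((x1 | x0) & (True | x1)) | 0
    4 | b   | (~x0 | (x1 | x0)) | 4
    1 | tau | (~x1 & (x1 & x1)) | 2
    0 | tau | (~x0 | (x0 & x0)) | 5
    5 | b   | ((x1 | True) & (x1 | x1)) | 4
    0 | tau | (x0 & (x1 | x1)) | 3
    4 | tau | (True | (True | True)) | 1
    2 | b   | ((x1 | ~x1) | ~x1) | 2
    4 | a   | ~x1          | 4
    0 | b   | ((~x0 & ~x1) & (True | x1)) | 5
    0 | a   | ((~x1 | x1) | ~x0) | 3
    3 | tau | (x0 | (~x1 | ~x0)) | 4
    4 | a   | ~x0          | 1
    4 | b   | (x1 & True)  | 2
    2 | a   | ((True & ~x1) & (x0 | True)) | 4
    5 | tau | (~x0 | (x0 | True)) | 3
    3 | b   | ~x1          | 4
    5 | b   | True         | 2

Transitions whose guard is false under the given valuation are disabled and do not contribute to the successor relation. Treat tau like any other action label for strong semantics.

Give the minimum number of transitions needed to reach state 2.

Breadth-first toward 2:
  L0 = {0}
  L1 = {3,5}
  L2 = {2,4}
2 enters at depth 2; path b·b

Answer: 2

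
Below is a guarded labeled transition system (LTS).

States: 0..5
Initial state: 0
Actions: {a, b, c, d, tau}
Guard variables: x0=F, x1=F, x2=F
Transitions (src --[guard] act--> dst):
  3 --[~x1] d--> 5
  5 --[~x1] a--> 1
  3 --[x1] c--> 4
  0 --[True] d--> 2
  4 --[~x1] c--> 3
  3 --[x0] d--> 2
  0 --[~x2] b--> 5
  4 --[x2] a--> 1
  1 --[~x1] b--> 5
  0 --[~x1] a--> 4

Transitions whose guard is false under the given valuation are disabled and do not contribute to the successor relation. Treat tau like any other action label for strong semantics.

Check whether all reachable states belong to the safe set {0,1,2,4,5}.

Answer: INVARIANT VIOLATED at state 3

Working:
Inv-set: {0,1,2,4,5}
Reachable = {0,1,2,3,4,5}
  0: ok
  1: ok
  2: ok
  3: ✗ unsafe
  4: ok
  5: ok
counterexample path to 3: a·c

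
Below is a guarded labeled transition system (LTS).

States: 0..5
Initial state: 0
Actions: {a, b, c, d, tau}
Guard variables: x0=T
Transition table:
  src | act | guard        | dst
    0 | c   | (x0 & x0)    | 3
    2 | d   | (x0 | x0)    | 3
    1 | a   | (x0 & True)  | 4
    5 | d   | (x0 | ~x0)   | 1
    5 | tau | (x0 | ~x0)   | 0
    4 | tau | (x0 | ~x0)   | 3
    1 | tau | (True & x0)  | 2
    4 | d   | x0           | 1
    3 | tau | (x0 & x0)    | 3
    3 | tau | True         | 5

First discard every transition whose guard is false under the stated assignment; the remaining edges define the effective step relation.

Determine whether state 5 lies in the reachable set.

Answer: REACHABLE

Analysis:
After dropping false guards: 10 live edges.
Layer 0: {0}
Layer 1: {3}  total {0,3}
Layer 2: {5}  total {0,3,5}
Layer 3: {1}  total {0,1,3,5}
Layer 4: {2,4}  total {0,1,2,3,4,5}
Reachable = {0,1,2,3,4,5}
trace reaching 5: c·tau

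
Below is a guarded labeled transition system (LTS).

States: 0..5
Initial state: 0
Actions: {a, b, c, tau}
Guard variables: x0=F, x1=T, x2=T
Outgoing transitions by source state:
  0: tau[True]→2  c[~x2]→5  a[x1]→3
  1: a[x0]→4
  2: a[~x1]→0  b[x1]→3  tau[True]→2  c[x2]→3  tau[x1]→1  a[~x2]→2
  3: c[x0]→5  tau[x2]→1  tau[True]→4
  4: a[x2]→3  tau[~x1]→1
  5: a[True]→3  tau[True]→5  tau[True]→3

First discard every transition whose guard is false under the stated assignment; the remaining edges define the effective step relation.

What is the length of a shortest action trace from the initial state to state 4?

Answer: 2

Analysis:
BFS to 4:
  L0 = {0}
  L1 = {2,3}
  L2 = {1,4}
depth(4)=2, e.g. a·tau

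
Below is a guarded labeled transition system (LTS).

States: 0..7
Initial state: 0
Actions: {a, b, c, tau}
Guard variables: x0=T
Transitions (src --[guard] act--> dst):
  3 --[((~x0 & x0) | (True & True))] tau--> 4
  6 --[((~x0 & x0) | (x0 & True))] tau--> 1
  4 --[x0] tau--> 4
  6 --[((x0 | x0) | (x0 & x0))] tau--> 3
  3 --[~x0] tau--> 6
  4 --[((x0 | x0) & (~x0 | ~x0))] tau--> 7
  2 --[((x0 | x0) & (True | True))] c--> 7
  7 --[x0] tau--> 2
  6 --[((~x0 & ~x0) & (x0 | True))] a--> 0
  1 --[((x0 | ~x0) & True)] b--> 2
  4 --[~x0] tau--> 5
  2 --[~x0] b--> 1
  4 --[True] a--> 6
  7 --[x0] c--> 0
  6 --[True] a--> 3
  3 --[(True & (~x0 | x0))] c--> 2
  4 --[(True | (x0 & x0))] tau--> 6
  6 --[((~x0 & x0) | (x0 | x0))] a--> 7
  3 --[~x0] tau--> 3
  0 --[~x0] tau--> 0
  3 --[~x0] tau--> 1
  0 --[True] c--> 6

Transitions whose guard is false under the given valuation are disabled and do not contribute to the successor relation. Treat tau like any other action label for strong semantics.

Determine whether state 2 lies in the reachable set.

Answer: REACHABLE

Analysis:
Guard filter leaves 14 enabled edge(s).
Layer 0: {0}
Layer 1: {6}  now seen {0,6}
Layer 2: {1,3,7}  now seen {0,1,3,6,7}
Layer 3: {2,4}  now seen {0,1,2,3,4,6,7}
Reachable = {0,1,2,3,4,6,7}
witness 2: c·tau·b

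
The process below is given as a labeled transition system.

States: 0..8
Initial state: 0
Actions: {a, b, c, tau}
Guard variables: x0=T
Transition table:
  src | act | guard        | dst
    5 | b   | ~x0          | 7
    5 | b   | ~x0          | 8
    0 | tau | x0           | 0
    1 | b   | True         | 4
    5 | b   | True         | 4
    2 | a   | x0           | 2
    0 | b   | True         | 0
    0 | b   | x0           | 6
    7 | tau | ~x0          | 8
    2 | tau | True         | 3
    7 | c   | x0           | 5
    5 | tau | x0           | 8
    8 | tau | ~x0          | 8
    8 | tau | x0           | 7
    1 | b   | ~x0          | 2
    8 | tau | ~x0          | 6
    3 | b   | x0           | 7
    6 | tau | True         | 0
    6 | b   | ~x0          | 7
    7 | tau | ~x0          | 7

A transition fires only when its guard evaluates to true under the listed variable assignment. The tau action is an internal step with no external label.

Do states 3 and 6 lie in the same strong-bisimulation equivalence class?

Answer: NOT BISIMILAR

Working:
Compute ~ classes (split until stable):
  π0 = {{0,1,2,3,4,5,6,7,8}}
  π1 = {{0,5},{1,3},{2},{4},{6,8},{7}}
  π2 = {{0},{1},{2},{3},{4},{5},{6},{7},{8}}
stable after 3 split(s): 9 block(s)
[3]={3}  [6]={6}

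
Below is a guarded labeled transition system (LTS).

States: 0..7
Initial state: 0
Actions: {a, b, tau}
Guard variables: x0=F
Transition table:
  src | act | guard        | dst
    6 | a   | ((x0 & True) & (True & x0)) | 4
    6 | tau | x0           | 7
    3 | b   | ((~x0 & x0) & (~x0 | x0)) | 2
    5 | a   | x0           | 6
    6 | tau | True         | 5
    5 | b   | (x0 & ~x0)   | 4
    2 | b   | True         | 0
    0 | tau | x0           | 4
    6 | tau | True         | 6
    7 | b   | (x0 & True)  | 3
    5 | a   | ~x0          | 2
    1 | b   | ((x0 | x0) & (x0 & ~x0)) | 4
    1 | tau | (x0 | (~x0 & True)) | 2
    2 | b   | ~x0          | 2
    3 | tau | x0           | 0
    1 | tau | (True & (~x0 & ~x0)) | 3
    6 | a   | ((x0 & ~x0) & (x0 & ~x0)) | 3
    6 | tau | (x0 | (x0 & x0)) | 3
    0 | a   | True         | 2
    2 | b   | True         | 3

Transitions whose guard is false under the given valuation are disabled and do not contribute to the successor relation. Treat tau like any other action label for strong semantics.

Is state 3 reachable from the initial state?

Guard filter leaves 9 enabled edge(s).
L0 = {0}
L1 = {2}  now seen {0,2}
L2 = {3}  now seen {0,2,3}
Reach set: {0,2,3}
Path to 3: a·b

Answer: REACHABLE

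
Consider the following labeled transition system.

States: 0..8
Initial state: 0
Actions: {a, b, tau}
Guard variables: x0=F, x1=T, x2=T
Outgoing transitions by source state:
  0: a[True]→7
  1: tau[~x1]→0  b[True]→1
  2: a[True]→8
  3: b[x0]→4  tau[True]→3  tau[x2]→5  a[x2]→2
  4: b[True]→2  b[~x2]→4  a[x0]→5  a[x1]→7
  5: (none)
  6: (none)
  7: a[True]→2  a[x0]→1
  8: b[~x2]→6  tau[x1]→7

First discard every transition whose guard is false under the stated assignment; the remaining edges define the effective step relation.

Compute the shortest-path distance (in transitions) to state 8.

Breadth-first toward 8:
  Layer 0: {0}
  Layer 1: {7}
  Layer 2: {2}
  Layer 3: {8}
first hit 8 at d=3 via a·a·a

Answer: 3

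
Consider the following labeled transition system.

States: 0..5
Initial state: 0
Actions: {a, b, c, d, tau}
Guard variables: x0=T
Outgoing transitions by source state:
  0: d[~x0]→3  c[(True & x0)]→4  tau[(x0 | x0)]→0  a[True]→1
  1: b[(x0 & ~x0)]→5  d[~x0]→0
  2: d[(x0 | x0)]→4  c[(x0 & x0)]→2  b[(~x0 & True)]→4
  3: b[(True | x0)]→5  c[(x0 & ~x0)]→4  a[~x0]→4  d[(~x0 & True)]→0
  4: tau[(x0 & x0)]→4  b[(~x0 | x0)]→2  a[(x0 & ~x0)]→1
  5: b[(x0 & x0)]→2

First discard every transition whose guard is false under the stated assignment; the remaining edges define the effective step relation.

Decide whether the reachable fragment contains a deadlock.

Answer: DEADLOCK at state 1

Trace:
R = {0,1,2,4}
  0: a→1  c→4  tau→0  [deg 3]
  1: ∅  [no exit]
  2: c→2  d→4  [deg 2]
  4: b→2  tau→4  [deg 2]
trace reaching 1: a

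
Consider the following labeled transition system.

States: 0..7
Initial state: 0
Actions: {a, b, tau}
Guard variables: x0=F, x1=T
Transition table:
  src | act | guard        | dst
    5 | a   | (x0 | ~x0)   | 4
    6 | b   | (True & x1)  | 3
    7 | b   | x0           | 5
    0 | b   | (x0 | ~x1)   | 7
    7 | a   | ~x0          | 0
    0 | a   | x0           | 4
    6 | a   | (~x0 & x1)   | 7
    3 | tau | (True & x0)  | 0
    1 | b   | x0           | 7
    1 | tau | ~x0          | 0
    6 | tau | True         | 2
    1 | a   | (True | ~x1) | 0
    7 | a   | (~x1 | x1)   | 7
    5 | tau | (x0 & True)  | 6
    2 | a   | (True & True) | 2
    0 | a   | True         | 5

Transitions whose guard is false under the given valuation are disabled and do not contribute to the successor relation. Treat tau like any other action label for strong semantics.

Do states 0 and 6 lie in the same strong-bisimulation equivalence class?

Bisimulation quotient by refinement:
  π0 = {{0,1,2,3,4,5,6,7}}
  π1 = {{0,2,5,7},{1},{3,4},{6}}
  π2 = {{0,2,7},{1},{3,4},{5},{6}}
  π3 = {{0},{1},{2,7},{3,4},{5},{6}}
  π4 = {{0},{1},{2},{3,4},{5},{6},{7}}
stable after 5 split(s): 7 block(s)
[0]={0}  [6]={6}

Answer: NOT BISIMILAR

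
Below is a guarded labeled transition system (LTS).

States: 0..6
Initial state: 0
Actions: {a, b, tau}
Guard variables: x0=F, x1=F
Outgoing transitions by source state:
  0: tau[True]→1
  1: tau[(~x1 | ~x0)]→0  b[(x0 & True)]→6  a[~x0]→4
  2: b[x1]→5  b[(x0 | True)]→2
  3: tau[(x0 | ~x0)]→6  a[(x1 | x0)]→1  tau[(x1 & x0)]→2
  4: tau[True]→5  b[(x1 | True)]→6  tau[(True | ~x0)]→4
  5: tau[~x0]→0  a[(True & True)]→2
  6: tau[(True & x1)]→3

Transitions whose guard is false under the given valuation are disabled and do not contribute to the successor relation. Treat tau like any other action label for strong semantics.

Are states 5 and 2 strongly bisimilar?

Compute ~ classes (split until stable):
  P[0] = {{0,1,2,3,4,5,6}}
  P[1] = {{0,3},{1,5},{2},{4},{6}}
  P[2] = {{0},{1},{2},{3},{4},{5},{6}}
stable after 3 split(s): 7 block(s)
class of 5: {5}; class of 2: {2}

Answer: NOT BISIMILAR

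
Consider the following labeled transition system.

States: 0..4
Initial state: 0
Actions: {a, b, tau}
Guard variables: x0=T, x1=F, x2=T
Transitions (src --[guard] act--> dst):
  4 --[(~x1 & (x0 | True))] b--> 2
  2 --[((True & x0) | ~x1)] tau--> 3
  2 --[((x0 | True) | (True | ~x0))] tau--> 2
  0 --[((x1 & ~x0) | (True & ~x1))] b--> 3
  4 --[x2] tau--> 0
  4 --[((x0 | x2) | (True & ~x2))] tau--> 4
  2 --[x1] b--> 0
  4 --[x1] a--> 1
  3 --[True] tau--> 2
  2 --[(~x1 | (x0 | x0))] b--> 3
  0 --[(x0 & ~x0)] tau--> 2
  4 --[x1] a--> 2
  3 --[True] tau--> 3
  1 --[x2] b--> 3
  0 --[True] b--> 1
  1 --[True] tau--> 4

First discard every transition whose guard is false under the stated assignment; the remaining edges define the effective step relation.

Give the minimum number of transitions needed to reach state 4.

Answer: 2

Working:
Breadth-first toward 4:
  L0 = {0}
  L1 = {1,3}
  L2 = {2,4}
4 enters at depth 2; path b·tau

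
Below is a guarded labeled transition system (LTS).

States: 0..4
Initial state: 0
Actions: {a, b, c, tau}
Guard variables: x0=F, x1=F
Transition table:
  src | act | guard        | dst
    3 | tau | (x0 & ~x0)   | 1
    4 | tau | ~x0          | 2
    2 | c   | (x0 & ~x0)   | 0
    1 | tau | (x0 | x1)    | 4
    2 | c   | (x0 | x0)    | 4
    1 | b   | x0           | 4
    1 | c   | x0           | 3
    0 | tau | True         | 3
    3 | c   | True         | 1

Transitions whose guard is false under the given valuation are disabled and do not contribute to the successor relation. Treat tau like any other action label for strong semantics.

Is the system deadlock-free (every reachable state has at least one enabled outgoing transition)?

Answer: DEADLOCK at state 1

Working:
Reach set: {0,1,3}
  0: tau→3  [deg 1]
  1: ∅  [STUCK]
  3: c→1  [deg 1]
witness 1: tau·c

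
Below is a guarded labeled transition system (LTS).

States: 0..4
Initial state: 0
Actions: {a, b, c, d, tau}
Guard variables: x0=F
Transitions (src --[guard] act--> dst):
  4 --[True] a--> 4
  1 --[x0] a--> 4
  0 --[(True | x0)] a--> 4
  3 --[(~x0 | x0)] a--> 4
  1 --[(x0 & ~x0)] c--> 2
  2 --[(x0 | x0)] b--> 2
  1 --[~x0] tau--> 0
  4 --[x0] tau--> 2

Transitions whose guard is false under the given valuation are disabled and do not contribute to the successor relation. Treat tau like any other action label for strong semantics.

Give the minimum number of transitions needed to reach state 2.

Layered search for 2:
  L0 = {0}
  L1 = {4}
2 never appears.

Answer: UNREACHABLE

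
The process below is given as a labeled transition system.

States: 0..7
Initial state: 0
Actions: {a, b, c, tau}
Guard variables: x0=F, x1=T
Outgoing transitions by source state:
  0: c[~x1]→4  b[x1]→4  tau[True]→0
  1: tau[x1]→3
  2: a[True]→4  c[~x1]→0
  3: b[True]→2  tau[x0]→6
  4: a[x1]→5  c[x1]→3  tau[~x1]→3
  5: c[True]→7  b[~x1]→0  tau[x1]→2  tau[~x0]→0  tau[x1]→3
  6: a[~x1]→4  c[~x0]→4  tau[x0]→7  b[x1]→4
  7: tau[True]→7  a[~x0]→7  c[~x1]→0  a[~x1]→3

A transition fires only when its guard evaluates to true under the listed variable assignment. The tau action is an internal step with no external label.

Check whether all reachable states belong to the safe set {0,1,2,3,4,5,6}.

Answer: INVARIANT VIOLATED at state 7

Analysis:
Allowed set {0,1,2,3,4,5,6}
R = {0,2,3,4,5,7}
  0: ✓
  2: ✓
  3: ✓
  4: ✓
  5: ✓
  7: VIOLATES
reach 7 via b·a·c — violates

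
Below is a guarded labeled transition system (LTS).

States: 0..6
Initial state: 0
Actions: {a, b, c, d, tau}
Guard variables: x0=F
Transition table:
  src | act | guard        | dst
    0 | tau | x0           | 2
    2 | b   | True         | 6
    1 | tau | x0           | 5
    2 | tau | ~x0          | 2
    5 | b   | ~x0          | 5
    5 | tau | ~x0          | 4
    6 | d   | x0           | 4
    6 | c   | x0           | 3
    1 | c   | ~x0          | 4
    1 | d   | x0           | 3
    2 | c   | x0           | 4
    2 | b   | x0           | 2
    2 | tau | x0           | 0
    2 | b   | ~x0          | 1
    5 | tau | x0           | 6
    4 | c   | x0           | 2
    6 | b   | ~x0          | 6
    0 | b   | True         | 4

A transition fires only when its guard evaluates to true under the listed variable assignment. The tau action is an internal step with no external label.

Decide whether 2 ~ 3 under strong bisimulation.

Bisimulation quotient by refinement:
  P[0] = {{0,1,2,3,4,5,6}}
  P[1] = {{0,6},{1},{2,5},{3,4}}
  P[2] = {{0},{1},{2},{3,4},{5},{6}}
stable after 3 split(s): 6 block(s)
2∈{2}, 3∈{3,4}

Answer: NOT BISIMILAR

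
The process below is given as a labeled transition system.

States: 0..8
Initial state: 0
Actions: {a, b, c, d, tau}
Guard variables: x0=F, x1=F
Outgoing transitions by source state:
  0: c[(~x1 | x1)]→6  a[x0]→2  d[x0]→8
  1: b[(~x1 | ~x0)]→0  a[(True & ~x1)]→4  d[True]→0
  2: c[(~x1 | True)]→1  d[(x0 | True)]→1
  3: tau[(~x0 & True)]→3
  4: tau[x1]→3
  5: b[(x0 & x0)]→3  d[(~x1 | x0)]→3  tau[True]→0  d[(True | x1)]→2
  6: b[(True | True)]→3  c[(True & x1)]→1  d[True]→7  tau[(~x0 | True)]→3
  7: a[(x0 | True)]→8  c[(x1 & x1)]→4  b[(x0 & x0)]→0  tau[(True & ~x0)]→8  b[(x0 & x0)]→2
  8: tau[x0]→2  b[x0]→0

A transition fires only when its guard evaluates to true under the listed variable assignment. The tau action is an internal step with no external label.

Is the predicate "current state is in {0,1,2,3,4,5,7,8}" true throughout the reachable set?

Allowed set {0,1,2,3,4,5,7,8}
R = {0,3,6,7,8}
  0: ok
  3: ok
  6: VIOLATES
  7: ok
  8: ok
witness against invariant: c → 6

Answer: INVARIANT VIOLATED at state 6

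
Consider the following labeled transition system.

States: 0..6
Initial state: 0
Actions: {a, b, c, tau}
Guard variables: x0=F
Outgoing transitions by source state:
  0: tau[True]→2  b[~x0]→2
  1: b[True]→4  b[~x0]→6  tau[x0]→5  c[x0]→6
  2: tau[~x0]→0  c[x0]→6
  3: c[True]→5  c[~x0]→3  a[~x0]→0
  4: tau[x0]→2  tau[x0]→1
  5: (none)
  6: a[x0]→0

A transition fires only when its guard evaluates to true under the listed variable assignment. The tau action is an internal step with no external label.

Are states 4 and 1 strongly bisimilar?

Bisimulation quotient by refinement:
  round 0: {{0,1,2,3,4,5,6}}
  round 1: {{0},{1},{2},{3},{4,5,6}}
5 equivalence class(es) (converged in 2)
[4]={4,5,6}  [1]={1}

Answer: NOT BISIMILAR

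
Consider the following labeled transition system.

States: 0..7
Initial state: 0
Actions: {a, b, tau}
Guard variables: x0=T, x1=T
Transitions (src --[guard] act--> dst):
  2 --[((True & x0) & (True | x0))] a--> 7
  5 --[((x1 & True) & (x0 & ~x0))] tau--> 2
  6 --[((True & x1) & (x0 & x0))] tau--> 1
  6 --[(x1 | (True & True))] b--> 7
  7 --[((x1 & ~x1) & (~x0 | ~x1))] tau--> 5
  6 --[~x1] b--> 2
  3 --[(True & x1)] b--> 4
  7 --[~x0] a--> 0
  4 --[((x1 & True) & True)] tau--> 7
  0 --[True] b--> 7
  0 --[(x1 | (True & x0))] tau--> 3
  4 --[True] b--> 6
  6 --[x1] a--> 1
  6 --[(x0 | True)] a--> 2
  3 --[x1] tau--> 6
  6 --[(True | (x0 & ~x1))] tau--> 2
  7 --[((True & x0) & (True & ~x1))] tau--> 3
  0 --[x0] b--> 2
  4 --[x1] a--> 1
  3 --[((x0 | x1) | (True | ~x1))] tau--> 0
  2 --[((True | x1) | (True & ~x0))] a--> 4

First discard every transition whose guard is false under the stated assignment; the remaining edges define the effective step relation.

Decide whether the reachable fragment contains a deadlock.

Reach set: {0,1,2,3,4,6,7}
  0: b→2  b→7  tau→3  [3 out]
  1: ∅  [STUCK]
  2: a→4  a→7  [2 out]
  3: b→4  tau→0  tau→6  [3 out]
  4: a→1  b→6  tau→7  [3 out]
  6: a→1  a→2  b→7  tau→1  tau→2  [5 out]
  7: ∅  [STUCK]
Path to 1: b·a·a

Answer: DEADLOCK at state 1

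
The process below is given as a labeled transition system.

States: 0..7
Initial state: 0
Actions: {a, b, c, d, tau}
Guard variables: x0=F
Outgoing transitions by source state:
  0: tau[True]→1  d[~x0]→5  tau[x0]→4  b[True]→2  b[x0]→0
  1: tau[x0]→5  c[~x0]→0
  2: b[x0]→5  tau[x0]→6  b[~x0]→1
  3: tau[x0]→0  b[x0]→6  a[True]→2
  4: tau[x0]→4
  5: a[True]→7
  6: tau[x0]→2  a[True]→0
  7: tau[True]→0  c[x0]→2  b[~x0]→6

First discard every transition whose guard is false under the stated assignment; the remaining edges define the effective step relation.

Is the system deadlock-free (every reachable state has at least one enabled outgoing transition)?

Reach set: {0,1,2,5,6,7}
  0: b→2  d→5  tau→1  [3 exit(s)]
  1: c→0  [1 exit(s)]
  2: b→1  [1 exit(s)]
  5: a→7  [1 exit(s)]
  6: a→0  [1 exit(s)]
  7: b→6  tau→0  [2 exit(s)]

Answer: DEADLOCK-FREE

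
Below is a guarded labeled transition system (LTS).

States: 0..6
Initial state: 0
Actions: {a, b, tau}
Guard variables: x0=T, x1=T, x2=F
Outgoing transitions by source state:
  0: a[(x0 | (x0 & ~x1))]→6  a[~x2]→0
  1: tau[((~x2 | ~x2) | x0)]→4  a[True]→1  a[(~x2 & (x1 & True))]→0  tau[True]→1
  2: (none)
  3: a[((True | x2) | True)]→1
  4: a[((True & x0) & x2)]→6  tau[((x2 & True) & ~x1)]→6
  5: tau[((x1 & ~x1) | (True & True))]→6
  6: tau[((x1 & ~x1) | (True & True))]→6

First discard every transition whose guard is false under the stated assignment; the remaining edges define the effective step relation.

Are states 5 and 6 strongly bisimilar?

Compute ~ classes (split until stable):
  round 0: {{0,1,2,3,4,5,6}}
  round 1: {{0,3},{1},{2,4},{5,6}}
  round 2: {{0},{1},{2,4},{3},{5,6}}
stable after 3 split(s): 5 block(s)
[5]={5,6}  [6]={5,6}

Answer: BISIMILAR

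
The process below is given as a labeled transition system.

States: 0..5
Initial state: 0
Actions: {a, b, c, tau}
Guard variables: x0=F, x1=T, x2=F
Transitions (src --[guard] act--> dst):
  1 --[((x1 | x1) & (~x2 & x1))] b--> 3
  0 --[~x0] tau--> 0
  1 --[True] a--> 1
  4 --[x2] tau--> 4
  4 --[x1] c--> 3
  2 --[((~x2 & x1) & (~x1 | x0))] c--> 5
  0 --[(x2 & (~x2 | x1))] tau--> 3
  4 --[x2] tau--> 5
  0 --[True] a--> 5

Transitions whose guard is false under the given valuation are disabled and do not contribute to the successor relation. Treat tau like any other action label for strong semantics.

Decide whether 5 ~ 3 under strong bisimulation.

Answer: BISIMILAR

Working:
Refine partition for ~:
  π0 = {{0,1,2,3,4,5}}
  π1 = {{0},{1},{2,3,5},{4}}
4 equivalence class(es) (converged in 2)
[5]={2,3,5}  [3]={2,3,5}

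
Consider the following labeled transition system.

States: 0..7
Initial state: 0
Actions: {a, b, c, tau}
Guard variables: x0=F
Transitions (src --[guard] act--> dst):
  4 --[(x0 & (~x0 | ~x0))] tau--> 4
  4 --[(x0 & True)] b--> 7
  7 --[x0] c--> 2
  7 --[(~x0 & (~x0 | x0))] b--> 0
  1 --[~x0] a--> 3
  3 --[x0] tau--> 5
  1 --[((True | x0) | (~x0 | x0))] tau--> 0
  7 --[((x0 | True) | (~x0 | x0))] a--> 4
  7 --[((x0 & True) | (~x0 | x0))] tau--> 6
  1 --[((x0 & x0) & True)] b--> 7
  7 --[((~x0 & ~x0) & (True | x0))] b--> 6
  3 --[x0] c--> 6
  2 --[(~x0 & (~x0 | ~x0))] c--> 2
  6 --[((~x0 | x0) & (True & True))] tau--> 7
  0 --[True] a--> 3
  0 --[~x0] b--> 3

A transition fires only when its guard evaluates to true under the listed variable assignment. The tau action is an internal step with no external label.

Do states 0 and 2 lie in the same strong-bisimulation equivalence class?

Refine partition for ~:
  π0 = {{0,1,2,3,4,5,6,7}}
  π1 = {{0},{1},{2},{3,4,5},{6},{7}}
Fixed point at round 2; 6 class(es).
0∈{0}, 2∈{2}

Answer: NOT BISIMILAR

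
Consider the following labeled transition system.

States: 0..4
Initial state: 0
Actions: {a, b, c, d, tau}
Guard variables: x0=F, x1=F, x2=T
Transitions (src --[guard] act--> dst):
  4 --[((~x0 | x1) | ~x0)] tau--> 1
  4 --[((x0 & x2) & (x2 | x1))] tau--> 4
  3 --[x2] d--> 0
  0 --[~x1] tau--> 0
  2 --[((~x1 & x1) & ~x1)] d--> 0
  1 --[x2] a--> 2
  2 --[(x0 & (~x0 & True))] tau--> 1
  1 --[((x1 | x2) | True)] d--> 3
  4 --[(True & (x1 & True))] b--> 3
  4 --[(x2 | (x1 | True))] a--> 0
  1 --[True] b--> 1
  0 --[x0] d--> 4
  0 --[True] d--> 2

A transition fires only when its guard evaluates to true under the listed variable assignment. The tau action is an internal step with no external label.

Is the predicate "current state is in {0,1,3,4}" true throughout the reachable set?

Answer: INVARIANT VIOLATED at state 2

Trace:
Safe = {0,1,3,4}
Reachable = {0,2}
  0: ok
  2: outside
counterexample path to 2: d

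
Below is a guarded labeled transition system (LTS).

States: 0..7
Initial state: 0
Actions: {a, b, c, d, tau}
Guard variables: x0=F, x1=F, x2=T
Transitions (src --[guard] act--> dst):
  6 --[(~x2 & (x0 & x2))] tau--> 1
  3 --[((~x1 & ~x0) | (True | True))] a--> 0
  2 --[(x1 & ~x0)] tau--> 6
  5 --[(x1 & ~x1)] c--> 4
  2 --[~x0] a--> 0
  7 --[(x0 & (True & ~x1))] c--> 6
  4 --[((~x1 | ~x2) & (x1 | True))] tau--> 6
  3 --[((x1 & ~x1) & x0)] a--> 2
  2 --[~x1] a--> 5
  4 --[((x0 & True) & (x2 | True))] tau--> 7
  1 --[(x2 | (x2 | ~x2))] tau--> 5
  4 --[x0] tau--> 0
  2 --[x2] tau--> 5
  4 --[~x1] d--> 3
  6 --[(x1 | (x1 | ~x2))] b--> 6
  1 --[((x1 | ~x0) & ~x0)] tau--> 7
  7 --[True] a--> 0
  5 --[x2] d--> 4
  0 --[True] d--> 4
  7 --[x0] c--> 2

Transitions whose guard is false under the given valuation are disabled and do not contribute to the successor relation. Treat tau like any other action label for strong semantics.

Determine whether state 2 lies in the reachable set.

Answer: UNREACHABLE

Analysis:
11 transition(s) survive guard evaluation.
depth 0: {0}
depth 1: {4}  cumulative {0,4}
depth 2: {3,6}  cumulative {0,3,4,6}
Reachable = {0,3,4,6}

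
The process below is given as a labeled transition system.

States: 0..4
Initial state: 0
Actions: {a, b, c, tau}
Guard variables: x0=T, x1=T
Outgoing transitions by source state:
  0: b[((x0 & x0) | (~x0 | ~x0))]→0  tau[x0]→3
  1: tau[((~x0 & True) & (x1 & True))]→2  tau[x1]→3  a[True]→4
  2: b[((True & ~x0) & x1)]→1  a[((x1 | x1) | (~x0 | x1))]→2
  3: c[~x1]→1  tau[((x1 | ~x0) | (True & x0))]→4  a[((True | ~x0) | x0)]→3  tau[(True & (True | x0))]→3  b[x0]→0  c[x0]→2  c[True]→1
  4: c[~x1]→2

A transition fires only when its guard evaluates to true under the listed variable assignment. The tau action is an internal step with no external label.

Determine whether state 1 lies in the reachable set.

11 transition(s) survive guard evaluation.
depth 0: {0}
depth 1: {3}  cumulative {0,3}
depth 2: {1,2,4}  cumulative {0,1,2,3,4}
R = {0,1,2,3,4}
witness 1: tau·c

Answer: REACHABLE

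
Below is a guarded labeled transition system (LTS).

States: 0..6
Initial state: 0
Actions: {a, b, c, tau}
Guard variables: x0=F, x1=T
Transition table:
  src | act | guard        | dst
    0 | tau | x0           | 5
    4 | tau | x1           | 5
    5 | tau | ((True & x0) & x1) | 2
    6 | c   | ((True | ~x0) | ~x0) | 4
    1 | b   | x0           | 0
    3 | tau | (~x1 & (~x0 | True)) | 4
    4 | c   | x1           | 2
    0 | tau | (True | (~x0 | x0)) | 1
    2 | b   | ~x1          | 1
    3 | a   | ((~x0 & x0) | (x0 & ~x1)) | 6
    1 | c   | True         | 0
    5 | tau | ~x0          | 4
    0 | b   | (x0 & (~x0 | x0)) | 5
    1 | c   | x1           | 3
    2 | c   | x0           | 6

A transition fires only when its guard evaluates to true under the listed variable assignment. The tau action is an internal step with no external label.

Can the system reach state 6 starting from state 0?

Answer: UNREACHABLE

Trace:
7 transition(s) survive guard evaluation.
Layer 0: {0}
Layer 1: {1}  cumulative {0,1}
Layer 2: {3}  cumulative {0,1,3}
R = {0,1,3}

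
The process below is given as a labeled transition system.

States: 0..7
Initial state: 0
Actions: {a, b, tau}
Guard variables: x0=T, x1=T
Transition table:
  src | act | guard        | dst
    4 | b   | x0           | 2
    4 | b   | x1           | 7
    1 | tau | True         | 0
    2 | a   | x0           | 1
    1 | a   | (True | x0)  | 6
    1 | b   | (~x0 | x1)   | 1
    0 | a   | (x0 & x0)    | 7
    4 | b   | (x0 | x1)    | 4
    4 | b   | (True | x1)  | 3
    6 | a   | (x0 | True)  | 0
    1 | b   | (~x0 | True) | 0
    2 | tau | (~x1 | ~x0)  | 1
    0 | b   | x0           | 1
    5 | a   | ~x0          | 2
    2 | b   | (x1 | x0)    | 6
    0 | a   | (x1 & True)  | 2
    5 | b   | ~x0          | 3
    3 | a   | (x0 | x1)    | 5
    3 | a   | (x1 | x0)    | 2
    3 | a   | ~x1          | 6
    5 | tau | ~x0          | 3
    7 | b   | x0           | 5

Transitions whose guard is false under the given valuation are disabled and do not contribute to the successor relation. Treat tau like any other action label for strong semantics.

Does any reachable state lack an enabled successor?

R = {0,1,2,5,6,7}
  0: a→2  a→7  b→1  [deg 3]
  1: a→6  b→0  b→1  tau→0  [deg 4]
  2: a→1  b→6  [deg 2]
  5: ∅  [STUCK]
  6: a→0  [deg 1]
  7: b→5  [deg 1]
witness 5: a·b

Answer: DEADLOCK at state 5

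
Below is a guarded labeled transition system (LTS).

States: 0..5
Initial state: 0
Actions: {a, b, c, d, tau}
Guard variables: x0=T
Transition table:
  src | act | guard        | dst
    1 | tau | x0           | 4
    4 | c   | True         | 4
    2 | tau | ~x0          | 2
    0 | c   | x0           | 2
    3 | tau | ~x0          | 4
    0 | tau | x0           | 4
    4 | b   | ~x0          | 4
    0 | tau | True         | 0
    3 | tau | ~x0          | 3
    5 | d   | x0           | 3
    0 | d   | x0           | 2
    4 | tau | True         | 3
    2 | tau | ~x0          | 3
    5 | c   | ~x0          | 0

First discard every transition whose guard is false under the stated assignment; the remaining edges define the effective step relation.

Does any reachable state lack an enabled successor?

Answer: DEADLOCK at state 2

Working:
R = {0,2,3,4}
  0: c→2  d→2  tau→0  tau→4  [4 exit(s)]
  2: ∅  [deadlock]
  3: ∅  [deadlock]
  4: c→4  tau→3  [2 exit(s)]
witness 2: c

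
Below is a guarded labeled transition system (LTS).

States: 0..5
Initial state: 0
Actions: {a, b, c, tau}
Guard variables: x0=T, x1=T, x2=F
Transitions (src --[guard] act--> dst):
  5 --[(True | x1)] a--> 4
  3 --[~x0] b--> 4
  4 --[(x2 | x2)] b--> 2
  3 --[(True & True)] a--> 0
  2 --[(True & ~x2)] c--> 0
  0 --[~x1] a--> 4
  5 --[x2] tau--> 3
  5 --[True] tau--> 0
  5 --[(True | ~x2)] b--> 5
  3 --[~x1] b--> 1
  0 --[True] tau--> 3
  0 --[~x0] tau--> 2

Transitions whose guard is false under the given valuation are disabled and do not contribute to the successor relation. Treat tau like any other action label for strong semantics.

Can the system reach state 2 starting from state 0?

6 transition(s) survive guard evaluation.
L0 = {0}
L1 = {3}  total {0,3}
R = {0,3}

Answer: UNREACHABLE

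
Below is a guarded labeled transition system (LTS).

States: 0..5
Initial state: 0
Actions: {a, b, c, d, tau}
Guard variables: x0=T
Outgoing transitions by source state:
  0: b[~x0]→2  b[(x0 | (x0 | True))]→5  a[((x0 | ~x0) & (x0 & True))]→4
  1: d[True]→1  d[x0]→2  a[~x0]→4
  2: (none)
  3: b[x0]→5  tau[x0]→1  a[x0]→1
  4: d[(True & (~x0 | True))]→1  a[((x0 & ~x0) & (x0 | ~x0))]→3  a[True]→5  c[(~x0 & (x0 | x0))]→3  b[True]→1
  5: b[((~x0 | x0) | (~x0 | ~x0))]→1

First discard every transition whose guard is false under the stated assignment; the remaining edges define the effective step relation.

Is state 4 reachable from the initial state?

Answer: REACHABLE

Analysis:
Guard filter leaves 11 enabled edge(s).
depth 0: {0}
depth 1: {4,5}  total {0,4,5}
depth 2: {1}  total {0,1,4,5}
depth 3: {2}  total {0,1,2,4,5}
R = {0,1,2,4,5}
witness 4: a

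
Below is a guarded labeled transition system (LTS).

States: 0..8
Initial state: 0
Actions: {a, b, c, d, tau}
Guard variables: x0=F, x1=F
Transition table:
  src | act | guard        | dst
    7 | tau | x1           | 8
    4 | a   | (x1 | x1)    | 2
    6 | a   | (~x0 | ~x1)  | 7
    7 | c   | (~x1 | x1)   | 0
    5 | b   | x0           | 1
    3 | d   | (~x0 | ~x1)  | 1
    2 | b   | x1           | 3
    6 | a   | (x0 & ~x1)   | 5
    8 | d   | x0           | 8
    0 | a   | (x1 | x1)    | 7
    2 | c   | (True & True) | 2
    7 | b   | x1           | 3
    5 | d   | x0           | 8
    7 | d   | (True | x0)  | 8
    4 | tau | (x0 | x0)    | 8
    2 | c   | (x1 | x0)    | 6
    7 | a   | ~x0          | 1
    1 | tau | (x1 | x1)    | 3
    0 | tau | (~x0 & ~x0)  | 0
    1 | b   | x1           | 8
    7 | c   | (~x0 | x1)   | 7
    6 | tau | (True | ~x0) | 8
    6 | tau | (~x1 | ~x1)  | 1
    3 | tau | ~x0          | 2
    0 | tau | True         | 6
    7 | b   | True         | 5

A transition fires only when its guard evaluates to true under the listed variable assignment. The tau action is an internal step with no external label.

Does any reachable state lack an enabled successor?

Reach set: {0,1,5,6,7,8}
  0: tau→0  tau→6  [2 exit(s)]
  1: ∅  [STUCK]
  5: ∅  [STUCK]
  6: a→7  tau→1  tau→8  [3 exit(s)]
  7: a→1  b→5  c→0  c→7  d→8  [5 exit(s)]
  8: ∅  [STUCK]
Path to 1: tau·tau

Answer: DEADLOCK at state 1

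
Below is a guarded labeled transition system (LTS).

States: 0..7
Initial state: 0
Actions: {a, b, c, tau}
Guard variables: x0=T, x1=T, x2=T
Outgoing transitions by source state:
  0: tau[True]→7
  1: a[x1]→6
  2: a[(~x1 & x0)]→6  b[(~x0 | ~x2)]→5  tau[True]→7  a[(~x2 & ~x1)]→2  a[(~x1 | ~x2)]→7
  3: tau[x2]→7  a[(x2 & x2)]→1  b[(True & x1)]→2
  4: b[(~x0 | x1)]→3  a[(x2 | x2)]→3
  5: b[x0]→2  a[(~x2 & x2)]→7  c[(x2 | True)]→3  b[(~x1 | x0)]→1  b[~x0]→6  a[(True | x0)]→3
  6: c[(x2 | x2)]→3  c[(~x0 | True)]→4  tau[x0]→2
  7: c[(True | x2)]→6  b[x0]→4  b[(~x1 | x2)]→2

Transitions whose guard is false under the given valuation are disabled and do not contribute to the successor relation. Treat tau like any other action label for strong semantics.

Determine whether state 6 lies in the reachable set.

Answer: REACHABLE

Analysis:
After dropping false guards: 18 live edges.
depth 0: {0}
depth 1: {7}  cumulative {0,7}
depth 2: {2,4,6}  cumulative {0,2,4,6,7}
depth 3: {3}  cumulative {0,2,3,4,6,7}
depth 4: {1}  cumulative {0,1,2,3,4,6,7}
Reach set: {0,1,2,3,4,6,7}
witness 6: tau·c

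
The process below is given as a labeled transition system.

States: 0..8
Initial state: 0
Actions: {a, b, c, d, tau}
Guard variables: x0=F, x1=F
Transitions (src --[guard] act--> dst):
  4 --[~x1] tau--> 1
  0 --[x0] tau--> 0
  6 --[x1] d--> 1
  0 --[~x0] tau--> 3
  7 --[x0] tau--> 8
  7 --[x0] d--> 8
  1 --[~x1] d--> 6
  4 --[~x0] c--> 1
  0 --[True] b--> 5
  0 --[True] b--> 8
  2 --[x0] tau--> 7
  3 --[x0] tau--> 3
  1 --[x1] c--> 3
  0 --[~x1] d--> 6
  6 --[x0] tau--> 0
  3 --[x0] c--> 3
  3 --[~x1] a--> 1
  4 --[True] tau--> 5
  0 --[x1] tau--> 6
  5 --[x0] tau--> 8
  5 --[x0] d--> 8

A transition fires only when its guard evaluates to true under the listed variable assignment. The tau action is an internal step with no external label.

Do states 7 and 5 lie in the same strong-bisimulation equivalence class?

Answer: BISIMILAR

Analysis:
Refine partition for ~:
  π0 = {{0,1,2,3,4,5,6,7,8}}
  π1 = {{0},{1},{2,5,6,7,8},{3},{4}}
stable after 2 split(s): 5 block(s)
[7]={2,5,6,7,8}  [5]={2,5,6,7,8}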